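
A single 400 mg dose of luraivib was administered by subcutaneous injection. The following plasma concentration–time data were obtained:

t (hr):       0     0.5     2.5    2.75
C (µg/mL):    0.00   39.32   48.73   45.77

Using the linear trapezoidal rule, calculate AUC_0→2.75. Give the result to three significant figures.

Trapezoidal AUC_0→2.75:
  [0→0.5]: (0.00+39.32)/2 × 0.5 = 9.83
  [0.5→2.5]: (39.32+48.73)/2 × 2 = 88.05
  [2.5→2.75]: (48.73+45.77)/2 × 0.25 = 11.8125
  Sum = 109.6925 µg/mL·hr

AUC = 110 µg/mL·hr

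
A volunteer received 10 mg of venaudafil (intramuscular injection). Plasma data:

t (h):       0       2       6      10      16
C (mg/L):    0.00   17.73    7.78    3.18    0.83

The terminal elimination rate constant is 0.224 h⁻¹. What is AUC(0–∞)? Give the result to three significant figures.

AUC = 106 mg/L·h

Trapezoidal AUC_0→16:
  [0→2]: (0.00+17.73)/2 × 2 = 17.73
  [2→6]: (17.73+7.78)/2 × 4 = 51.02
  [6→10]: (7.78+3.18)/2 × 4 = 21.92
  [10→16]: (3.18+0.83)/2 × 6 = 12.03
  Sum = 102.7 mg/L·h
Extrapolated tail: C_last / k_e = 0.83 / 0.224 = 3.705
AUC_0→∞ = 102.7 + 3.705 = 106.405 mg/L·h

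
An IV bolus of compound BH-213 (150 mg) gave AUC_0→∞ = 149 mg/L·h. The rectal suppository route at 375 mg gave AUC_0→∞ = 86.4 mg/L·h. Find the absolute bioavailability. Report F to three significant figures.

F = 0.232

F = (AUC_ev / D_ev) / (AUC_iv / D_iv)
  = (86.4/375) / (149/150)
  = 0.2304 / 0.993333 = 0.2319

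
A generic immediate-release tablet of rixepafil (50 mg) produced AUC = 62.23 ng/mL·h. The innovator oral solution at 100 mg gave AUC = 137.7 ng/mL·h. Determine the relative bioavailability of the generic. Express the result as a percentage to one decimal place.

F_rel = 90.4%

F_rel = (AUC_test/D_test) / (AUC_ref/D_ref)
      = (62.23/50) / (137.7/100)
      = 1.2446 / 1.377 = 0.9038 = 90.38%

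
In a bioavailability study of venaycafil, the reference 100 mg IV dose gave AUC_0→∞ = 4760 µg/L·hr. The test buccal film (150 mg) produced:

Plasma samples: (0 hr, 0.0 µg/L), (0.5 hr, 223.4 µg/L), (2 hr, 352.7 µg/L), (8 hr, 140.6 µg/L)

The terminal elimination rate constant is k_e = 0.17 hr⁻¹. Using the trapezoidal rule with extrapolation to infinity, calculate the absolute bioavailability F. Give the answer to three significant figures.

F = 0.391

Trapezoidal AUC_0→8 (buccal film):
  [0→0.5]: (0.0+223.4)/2 × 0.5 = 55.85
  [0.5→2]: (223.4+352.7)/2 × 1.5 = 432.075
  [2→8]: (352.7+140.6)/2 × 6 = 1479.9
  Sum = 1967.825 µg/L·hr
Tail: C_last/k_e = 140.6/0.17 = 827.059
AUC_0→∞ (buccal film) = 1967.825 + 827.059 = 2794.884 µg/L·hr
F = (AUC_ev/D_ev)/(AUC_iv/D_iv) = (2794.884/150)/(4760/100) = 18.63256/47.6 = 0.3914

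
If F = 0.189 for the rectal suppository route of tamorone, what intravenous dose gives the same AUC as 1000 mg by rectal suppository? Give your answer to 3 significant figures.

Systemic exposure from an extravascular dose = F × D_ev, so the equivalent IV dose is F × D_ev.
D_iv = F × D_ev = 0.189 × 1000 = 189 mg

D_iv = 189 mg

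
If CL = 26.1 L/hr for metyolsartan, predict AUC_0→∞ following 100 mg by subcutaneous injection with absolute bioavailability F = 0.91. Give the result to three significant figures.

AUC_0→∞ = F × Dose / CL
        = 0.91 × 100 / 26.1 = 3.48659 mg/L·hr

AUC = 3.49 mg/L·hr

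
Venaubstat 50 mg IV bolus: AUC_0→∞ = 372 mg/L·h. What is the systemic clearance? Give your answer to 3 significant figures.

CL = 0.134 L/h

CL = Dose_iv / AUC_0→∞
   = 50 / 372 = 0.134409 L/h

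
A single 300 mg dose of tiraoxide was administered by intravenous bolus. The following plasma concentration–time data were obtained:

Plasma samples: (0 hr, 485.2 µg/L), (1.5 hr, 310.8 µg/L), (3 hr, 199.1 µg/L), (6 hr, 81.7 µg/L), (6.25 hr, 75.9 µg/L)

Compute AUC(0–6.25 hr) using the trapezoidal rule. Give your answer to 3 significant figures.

Trapezoidal AUC_0→6.25:
  [0→1.5]: (485.2+310.8)/2 × 1.5 = 597.0
  [1.5→3]: (310.8+199.1)/2 × 1.5 = 382.425
  [3→6]: (199.1+81.7)/2 × 3 = 421.2
  [6→6.25]: (81.7+75.9)/2 × 0.25 = 19.7
  Sum = 1420.325 µg/L·hr

AUC = 1420 µg/L·hr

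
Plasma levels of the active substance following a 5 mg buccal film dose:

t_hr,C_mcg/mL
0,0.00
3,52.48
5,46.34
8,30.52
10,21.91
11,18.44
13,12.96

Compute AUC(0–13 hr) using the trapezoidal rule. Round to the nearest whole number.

AUC = 397 mcg/mL·hr

Trapezoidal AUC_0→13:
  [0→3]: (0.00+52.48)/2 × 3 = 78.72
  [3→5]: (52.48+46.34)/2 × 2 = 98.82
  [5→8]: (46.34+30.52)/2 × 3 = 115.29
  [8→10]: (30.52+21.91)/2 × 2 = 52.43
  [10→11]: (21.91+18.44)/2 × 1 = 20.175
  [11→13]: (18.44+12.96)/2 × 2 = 31.4
  Sum = 396.835 mcg/mL·hr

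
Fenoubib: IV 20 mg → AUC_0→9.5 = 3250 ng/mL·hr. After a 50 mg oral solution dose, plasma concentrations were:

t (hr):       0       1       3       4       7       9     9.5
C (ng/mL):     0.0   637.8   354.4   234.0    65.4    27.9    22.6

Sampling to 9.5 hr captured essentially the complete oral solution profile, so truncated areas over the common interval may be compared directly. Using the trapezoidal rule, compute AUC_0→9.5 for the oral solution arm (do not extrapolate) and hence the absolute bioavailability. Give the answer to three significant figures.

F = 0.266

Trapezoidal AUC_0→9.5 (oral solution):
  [0→1]: (0.0+637.8)/2 × 1 = 318.9
  [1→3]: (637.8+354.4)/2 × 2 = 992.2
  [3→4]: (354.4+234.0)/2 × 1 = 294.2
  [4→7]: (234.0+65.4)/2 × 3 = 449.1
  [7→9]: (65.4+27.9)/2 × 2 = 93.3
  [9→9.5]: (27.9+22.6)/2 × 0.5 = 12.625
  Sum = 2160.325 ng/mL·hr
F = (AUC_ev/D_ev)/(AUC_iv/D_iv) = (2160.325/50)/(3250/20) = 43.2065/162.5 = 0.2659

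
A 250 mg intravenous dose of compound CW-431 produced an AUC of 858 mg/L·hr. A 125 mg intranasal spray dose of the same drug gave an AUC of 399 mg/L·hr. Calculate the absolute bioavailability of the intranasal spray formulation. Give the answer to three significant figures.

F = 0.930

F = (AUC_ev / D_ev) / (AUC_iv / D_iv)
  = (399/125) / (858/250)
  = 3.192 / 3.432 = 0.9301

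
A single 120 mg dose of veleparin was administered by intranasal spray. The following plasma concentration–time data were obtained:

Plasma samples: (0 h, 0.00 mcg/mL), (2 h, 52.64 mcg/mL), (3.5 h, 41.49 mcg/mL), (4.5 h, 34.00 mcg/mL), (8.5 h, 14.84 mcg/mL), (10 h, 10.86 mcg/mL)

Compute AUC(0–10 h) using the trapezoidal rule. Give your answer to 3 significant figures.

Trapezoidal AUC_0→10:
  [0→2]: (0.00+52.64)/2 × 2 = 52.64
  [2→3.5]: (52.64+41.49)/2 × 1.5 = 70.5975
  [3.5→4.5]: (41.49+34.00)/2 × 1 = 37.745
  [4.5→8.5]: (34.00+14.84)/2 × 4 = 97.68
  [8.5→10]: (14.84+10.86)/2 × 1.5 = 19.275
  Sum = 277.9375 mcg/mL·h

AUC = 278 mcg/mL·h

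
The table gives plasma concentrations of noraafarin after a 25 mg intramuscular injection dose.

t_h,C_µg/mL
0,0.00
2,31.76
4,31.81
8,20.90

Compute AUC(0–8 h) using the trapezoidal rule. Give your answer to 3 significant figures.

Trapezoidal AUC_0→8:
  [0→2]: (0.00+31.76)/2 × 2 = 31.76
  [2→4]: (31.76+31.81)/2 × 2 = 63.57
  [4→8]: (31.81+20.90)/2 × 4 = 105.42
  Sum = 200.75 µg/mL·h

AUC = 201 µg/mL·h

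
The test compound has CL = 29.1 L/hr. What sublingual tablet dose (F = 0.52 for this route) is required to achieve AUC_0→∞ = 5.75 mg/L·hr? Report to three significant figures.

Dose = 322 mg

Dose = CL × AUC_0→∞ / F
     = 29.1 × 5.75 / 0.52 = 321.779 mg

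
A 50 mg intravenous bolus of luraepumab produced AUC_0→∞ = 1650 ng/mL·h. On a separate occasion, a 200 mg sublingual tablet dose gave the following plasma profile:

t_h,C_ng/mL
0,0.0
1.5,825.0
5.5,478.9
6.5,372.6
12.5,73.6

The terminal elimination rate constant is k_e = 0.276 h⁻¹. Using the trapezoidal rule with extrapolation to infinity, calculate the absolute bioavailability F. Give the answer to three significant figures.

Trapezoidal AUC_0→12.5 (sublingual tablet):
  [0→1.5]: (0.0+825.0)/2 × 1.5 = 618.75
  [1.5→5.5]: (825.0+478.9)/2 × 4 = 2607.8
  [5.5→6.5]: (478.9+372.6)/2 × 1 = 425.75
  [6.5→12.5]: (372.6+73.6)/2 × 6 = 1338.6
  Sum = 4990.9 ng/mL·h
Tail: C_last/k_e = 73.6/0.276 = 266.667
AUC_0→∞ (sublingual tablet) = 4990.9 + 266.667 = 5257.567 ng/mL·h
F = (AUC_ev/D_ev)/(AUC_iv/D_iv) = (5257.567/200)/(1650/50) = 26.287835/33 = 0.7966

F = 0.797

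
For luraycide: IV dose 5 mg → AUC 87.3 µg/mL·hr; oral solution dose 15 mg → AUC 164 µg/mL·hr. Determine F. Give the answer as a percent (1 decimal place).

F = (AUC_ev / D_ev) / (AUC_iv / D_iv)
  = (164/15) / (87.3/5)
  = 10.9333 / 17.46 = 0.6262
  = 62.62%

F = 62.6%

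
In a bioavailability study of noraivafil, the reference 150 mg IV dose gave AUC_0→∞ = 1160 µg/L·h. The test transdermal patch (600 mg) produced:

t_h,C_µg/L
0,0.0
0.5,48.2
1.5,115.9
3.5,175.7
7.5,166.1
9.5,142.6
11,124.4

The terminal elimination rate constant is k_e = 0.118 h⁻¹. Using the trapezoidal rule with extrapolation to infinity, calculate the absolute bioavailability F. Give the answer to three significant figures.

F = 0.567

Trapezoidal AUC_0→11 (transdermal patch):
  [0→0.5]: (0.0+48.2)/2 × 0.5 = 12.05
  [0.5→1.5]: (48.2+115.9)/2 × 1 = 82.05
  [1.5→3.5]: (115.9+175.7)/2 × 2 = 291.6
  [3.5→7.5]: (175.7+166.1)/2 × 4 = 683.6
  [7.5→9.5]: (166.1+142.6)/2 × 2 = 308.7
  [9.5→11]: (142.6+124.4)/2 × 1.5 = 200.25
  Sum = 1578.25 µg/L·h
Tail: C_last/k_e = 124.4/0.118 = 1054.237
AUC_0→∞ (transdermal patch) = 1578.25 + 1054.237 = 2632.487 µg/L·h
F = (AUC_ev/D_ev)/(AUC_iv/D_iv) = (2632.487/600)/(1160/150) = 4.38748/7.73333 = 0.5673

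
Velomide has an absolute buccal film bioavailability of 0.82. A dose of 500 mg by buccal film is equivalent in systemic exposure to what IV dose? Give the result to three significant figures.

D_iv = 410 mg

Systemic exposure from an extravascular dose = F × D_ev, so the equivalent IV dose is F × D_ev.
D_iv = F × D_ev = 0.82 × 500 = 410 mg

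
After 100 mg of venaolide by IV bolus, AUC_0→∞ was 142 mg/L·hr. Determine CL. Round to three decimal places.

CL = Dose_iv / AUC_0→∞
   = 100 / 142 = 0.704225 L/hr

CL = 0.704 L/hr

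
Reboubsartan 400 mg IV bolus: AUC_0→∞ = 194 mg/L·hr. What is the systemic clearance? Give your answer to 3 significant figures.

CL = Dose_iv / AUC_0→∞
   = 400 / 194 = 2.06186 L/hr

CL = 2.06 L/hr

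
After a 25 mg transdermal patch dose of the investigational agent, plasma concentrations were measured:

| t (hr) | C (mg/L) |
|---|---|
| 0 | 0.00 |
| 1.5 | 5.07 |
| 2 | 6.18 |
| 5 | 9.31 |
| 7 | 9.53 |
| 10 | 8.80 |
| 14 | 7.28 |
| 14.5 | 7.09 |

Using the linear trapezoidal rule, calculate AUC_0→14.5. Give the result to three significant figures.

AUC = 112 mg/L·hr

Trapezoidal AUC_0→14.5:
  [0→1.5]: (0.00+5.07)/2 × 1.5 = 3.8025
  [1.5→2]: (5.07+6.18)/2 × 0.5 = 2.8125
  [2→5]: (6.18+9.31)/2 × 3 = 23.235
  [5→7]: (9.31+9.53)/2 × 2 = 18.84
  [7→10]: (9.53+8.80)/2 × 3 = 27.495
  [10→14]: (8.80+7.28)/2 × 4 = 32.16
  [14→14.5]: (7.28+7.09)/2 × 0.5 = 3.5925
  Sum = 111.9375 mg/L·hr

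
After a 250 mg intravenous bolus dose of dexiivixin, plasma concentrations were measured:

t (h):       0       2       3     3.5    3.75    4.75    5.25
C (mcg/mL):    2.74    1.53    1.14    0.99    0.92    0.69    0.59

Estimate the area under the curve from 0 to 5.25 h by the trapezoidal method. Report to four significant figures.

Trapezoidal AUC_0→5.25:
  [0→2]: (2.74+1.53)/2 × 2 = 4.27
  [2→3]: (1.53+1.14)/2 × 1 = 1.335
  [3→3.5]: (1.14+0.99)/2 × 0.5 = 0.5325
  [3.5→3.75]: (0.99+0.92)/2 × 0.25 = 0.23875
  [3.75→4.75]: (0.92+0.69)/2 × 1 = 0.805
  [4.75→5.25]: (0.69+0.59)/2 × 0.5 = 0.32
  Sum = 7.50125 mcg/mL·h

AUC = 7.501 mcg/mL·h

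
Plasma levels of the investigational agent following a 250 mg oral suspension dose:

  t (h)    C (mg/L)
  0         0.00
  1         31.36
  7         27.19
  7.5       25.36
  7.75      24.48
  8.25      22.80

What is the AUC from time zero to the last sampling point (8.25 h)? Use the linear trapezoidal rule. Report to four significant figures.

Trapezoidal AUC_0→8.25:
  [0→1]: (0.00+31.36)/2 × 1 = 15.68
  [1→7]: (31.36+27.19)/2 × 6 = 175.65
  [7→7.5]: (27.19+25.36)/2 × 0.5 = 13.1375
  [7.5→7.75]: (25.36+24.48)/2 × 0.25 = 6.23
  [7.75→8.25]: (24.48+22.80)/2 × 0.5 = 11.82
  Sum = 222.5175 mg/L·h

AUC = 222.5 mg/L·h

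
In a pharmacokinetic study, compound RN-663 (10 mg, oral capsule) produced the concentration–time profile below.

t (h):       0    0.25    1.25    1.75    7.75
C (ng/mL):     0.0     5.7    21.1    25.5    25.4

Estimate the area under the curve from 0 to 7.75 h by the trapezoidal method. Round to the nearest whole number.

Trapezoidal AUC_0→7.75:
  [0→0.25]: (0.0+5.7)/2 × 0.25 = 0.7125
  [0.25→1.25]: (5.7+21.1)/2 × 1 = 13.4
  [1.25→1.75]: (21.1+25.5)/2 × 0.5 = 11.65
  [1.75→7.75]: (25.5+25.4)/2 × 6 = 152.7
  Sum = 178.4625 ng/mL·h

AUC = 178 ng/mL·h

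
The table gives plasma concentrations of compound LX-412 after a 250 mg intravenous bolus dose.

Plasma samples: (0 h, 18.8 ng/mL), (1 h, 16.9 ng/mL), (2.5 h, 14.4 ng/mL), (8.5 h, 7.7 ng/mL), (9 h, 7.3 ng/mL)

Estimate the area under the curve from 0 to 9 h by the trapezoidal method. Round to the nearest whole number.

AUC = 111 ng/mL·h

Trapezoidal AUC_0→9:
  [0→1]: (18.8+16.9)/2 × 1 = 17.85
  [1→2.5]: (16.9+14.4)/2 × 1.5 = 23.475
  [2.5→8.5]: (14.4+7.7)/2 × 6 = 66.3
  [8.5→9]: (7.7+7.3)/2 × 0.5 = 3.75
  Sum = 111.375 ng/mL·h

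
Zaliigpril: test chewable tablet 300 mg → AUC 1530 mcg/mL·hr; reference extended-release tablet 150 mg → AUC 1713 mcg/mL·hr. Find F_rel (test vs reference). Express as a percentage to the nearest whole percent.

F_rel = (AUC_test/D_test) / (AUC_ref/D_ref)
      = (1530/300) / (1713/150)
      = 5.1 / 11.42 = 0.4466 = 44.66%

F_rel = 45%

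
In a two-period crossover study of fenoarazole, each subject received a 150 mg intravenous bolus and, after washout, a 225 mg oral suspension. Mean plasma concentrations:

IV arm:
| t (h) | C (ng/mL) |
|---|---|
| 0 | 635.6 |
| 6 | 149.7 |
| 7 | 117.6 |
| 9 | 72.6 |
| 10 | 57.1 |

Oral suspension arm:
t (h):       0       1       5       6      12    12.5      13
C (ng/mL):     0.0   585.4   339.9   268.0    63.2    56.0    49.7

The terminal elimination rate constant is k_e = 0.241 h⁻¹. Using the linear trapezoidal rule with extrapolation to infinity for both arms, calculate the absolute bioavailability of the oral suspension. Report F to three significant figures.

Trapezoidal AUC_0→10 (IV):
  [0→6]: (635.6+149.7)/2 × 6 = 2355.9
  [6→7]: (149.7+117.6)/2 × 1 = 133.65
  [7→9]: (117.6+72.6)/2 × 2 = 190.2
  [9→10]: (72.6+57.1)/2 × 1 = 64.85
  Sum = 2744.6 ng/mL·h
IV tail: 57.1/0.241 = 236.929; AUC_iv,0→∞ = 2744.6 + 236.929 = 2981.529 ng/mL·h
Trapezoidal AUC_0→13 (oral suspension):
  [0→1]: (0.0+585.4)/2 × 1 = 292.7
  [1→5]: (585.4+339.9)/2 × 4 = 1850.6
  [5→6]: (339.9+268.0)/2 × 1 = 303.95
  [6→12]: (268.0+63.2)/2 × 6 = 993.6
  [12→12.5]: (63.2+56.0)/2 × 0.5 = 29.8
  [12.5→13]: (56.0+49.7)/2 × 0.5 = 26.425
  Sum = 3497.075 ng/mL·h
oral suspension tail: 49.7/0.241 = 206.224; AUC_ev,0→∞ = 3497.075 + 206.224 = 3703.299 ng/mL·h
F = (AUC_ev/D_ev)/(AUC_iv/D_iv) = (3703.299/225)/(2981.529/150) = 16.4591/19.87686 = 0.8281

F = 0.828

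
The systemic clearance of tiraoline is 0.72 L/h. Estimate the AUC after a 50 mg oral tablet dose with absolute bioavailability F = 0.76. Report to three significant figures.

AUC_0→∞ = F × Dose / CL
        = 0.76 × 50 / 0.72 = 52.7778 mg/L·h

AUC = 52.8 mg/L·h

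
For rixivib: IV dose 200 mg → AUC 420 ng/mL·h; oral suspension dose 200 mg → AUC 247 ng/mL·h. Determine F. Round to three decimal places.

F = 0.588

F = (AUC_ev / D_ev) / (AUC_iv / D_iv)
  = (247/200) / (420/200)
  = 1.235 / 2.1 = 0.5881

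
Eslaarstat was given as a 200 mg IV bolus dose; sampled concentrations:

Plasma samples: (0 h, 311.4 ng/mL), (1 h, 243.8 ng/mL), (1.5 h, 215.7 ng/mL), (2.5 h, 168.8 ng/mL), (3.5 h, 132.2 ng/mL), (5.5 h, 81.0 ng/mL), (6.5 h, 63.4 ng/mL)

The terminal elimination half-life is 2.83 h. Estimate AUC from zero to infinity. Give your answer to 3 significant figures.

Trapezoidal AUC_0→6.5:
  [0→1]: (311.4+243.8)/2 × 1 = 277.6
  [1→1.5]: (243.8+215.7)/2 × 0.5 = 114.875
  [1.5→2.5]: (215.7+168.8)/2 × 1 = 192.25
  [2.5→3.5]: (168.8+132.2)/2 × 1 = 150.5
  [3.5→5.5]: (132.2+81.0)/2 × 2 = 213.2
  [5.5→6.5]: (81.0+63.4)/2 × 1 = 72.2
  Sum = 1020.625 ng/mL·h
k_e = ln2 / t½ = 0.693147 / 2.83 = 0.2449 h^-1
Extrapolated tail: C_last / k_e = 63.4 / 0.2449 = 258.881
AUC_0→∞ = 1020.625 + 258.881 = 1279.506 ng/mL·h

AUC = 1280 ng/mL·h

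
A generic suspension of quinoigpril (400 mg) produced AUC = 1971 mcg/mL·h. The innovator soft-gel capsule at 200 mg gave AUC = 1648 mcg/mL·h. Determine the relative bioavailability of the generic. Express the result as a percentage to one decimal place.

F_rel = (AUC_test/D_test) / (AUC_ref/D_ref)
      = (1971/400) / (1648/200)
      = 4.9275 / 8.24 = 0.5980 = 59.80%

F_rel = 59.8%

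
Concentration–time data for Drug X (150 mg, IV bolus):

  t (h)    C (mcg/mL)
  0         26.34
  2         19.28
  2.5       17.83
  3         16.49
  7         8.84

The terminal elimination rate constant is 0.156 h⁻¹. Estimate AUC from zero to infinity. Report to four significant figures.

AUC = 170.8 mcg/mL·h

Trapezoidal AUC_0→7:
  [0→2]: (26.34+19.28)/2 × 2 = 45.62
  [2→2.5]: (19.28+17.83)/2 × 0.5 = 9.2775
  [2.5→3]: (17.83+16.49)/2 × 0.5 = 8.58
  [3→7]: (16.49+8.84)/2 × 4 = 50.66
  Sum = 114.1375 mcg/mL·h
Extrapolated tail: C_last / k_e = 8.84 / 0.156 = 56.667
AUC_0→∞ = 114.1375 + 56.667 = 170.8045 mcg/mL·h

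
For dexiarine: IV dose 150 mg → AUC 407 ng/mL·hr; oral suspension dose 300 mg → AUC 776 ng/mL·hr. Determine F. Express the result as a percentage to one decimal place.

F = 95.3%

F = (AUC_ev / D_ev) / (AUC_iv / D_iv)
  = (776/300) / (407/150)
  = 2.58667 / 2.71333 = 0.9533
  = 95.33%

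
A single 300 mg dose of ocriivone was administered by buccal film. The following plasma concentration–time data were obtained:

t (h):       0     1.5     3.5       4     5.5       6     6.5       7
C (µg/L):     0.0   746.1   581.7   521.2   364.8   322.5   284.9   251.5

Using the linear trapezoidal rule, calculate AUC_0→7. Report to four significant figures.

Trapezoidal AUC_0→7:
  [0→1.5]: (0.0+746.1)/2 × 1.5 = 559.575
  [1.5→3.5]: (746.1+581.7)/2 × 2 = 1327.8
  [3.5→4]: (581.7+521.2)/2 × 0.5 = 275.725
  [4→5.5]: (521.2+364.8)/2 × 1.5 = 664.5
  [5.5→6]: (364.8+322.5)/2 × 0.5 = 171.825
  [6→6.5]: (322.5+284.9)/2 × 0.5 = 151.85
  [6.5→7]: (284.9+251.5)/2 × 0.5 = 134.1
  Sum = 3285.375 µg/L·h

AUC = 3285 µg/L·h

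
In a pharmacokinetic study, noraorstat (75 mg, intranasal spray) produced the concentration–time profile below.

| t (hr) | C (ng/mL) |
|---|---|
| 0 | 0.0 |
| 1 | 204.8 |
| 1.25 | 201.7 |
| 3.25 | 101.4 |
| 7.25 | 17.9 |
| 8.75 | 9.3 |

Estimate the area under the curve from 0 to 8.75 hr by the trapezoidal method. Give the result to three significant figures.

AUC = 715 ng/mL·hr

Trapezoidal AUC_0→8.75:
  [0→1]: (0.0+204.8)/2 × 1 = 102.4
  [1→1.25]: (204.8+201.7)/2 × 0.25 = 50.8125
  [1.25→3.25]: (201.7+101.4)/2 × 2 = 303.1
  [3.25→7.25]: (101.4+17.9)/2 × 4 = 238.6
  [7.25→8.75]: (17.9+9.3)/2 × 1.5 = 20.4
  Sum = 715.3125 ng/mL·hr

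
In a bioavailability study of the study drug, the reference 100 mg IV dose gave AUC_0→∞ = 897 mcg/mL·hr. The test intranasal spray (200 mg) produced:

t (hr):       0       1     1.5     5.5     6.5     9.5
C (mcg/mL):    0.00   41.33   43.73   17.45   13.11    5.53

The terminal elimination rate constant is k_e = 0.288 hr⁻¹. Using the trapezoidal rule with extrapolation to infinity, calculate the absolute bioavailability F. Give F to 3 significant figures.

Trapezoidal AUC_0→9.5 (intranasal spray):
  [0→1]: (0.00+41.33)/2 × 1 = 20.665
  [1→1.5]: (41.33+43.73)/2 × 0.5 = 21.265
  [1.5→5.5]: (43.73+17.45)/2 × 4 = 122.36
  [5.5→6.5]: (17.45+13.11)/2 × 1 = 15.28
  [6.5→9.5]: (13.11+5.53)/2 × 3 = 27.96
  Sum = 207.53 mcg/mL·hr
Tail: C_last/k_e = 5.53/0.288 = 19.201
AUC_0→∞ (intranasal spray) = 207.53 + 19.201 = 226.731 mcg/mL·hr
F = (AUC_ev/D_ev)/(AUC_iv/D_iv) = (226.731/200)/(897/100) = 1.133655/8.97 = 0.1264

F = 0.126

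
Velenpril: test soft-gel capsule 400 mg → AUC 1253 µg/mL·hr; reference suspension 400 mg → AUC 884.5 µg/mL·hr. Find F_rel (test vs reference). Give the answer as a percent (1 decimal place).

F_rel = (AUC_test/D_test) / (AUC_ref/D_ref)
      = (1253/400) / (884.5/400)
      = 3.1325 / 2.21125 = 1.4166 = 141.66%

F_rel = 141.7%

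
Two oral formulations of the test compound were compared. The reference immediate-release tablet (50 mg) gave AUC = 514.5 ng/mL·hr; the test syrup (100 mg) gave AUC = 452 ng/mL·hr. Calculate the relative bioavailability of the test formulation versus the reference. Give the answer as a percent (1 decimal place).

F_rel = 43.9%

F_rel = (AUC_test/D_test) / (AUC_ref/D_ref)
      = (452/100) / (514.5/50)
      = 4.52 / 10.29 = 0.4393 = 43.93%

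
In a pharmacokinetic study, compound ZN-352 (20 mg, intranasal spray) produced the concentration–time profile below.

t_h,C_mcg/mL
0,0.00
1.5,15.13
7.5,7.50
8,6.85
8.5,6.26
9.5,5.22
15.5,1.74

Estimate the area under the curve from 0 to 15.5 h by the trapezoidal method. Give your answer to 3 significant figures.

AUC = 113 mcg/mL·h

Trapezoidal AUC_0→15.5:
  [0→1.5]: (0.00+15.13)/2 × 1.5 = 11.3475
  [1.5→7.5]: (15.13+7.50)/2 × 6 = 67.89
  [7.5→8]: (7.50+6.85)/2 × 0.5 = 3.5875
  [8→8.5]: (6.85+6.26)/2 × 0.5 = 3.2775
  [8.5→9.5]: (6.26+5.22)/2 × 1 = 5.74
  [9.5→15.5]: (5.22+1.74)/2 × 6 = 20.88
  Sum = 112.7225 mcg/mL·h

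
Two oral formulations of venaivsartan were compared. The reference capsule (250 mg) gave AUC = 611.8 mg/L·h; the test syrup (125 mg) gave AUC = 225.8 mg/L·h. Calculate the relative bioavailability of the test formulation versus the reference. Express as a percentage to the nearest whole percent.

F_rel = 74%

F_rel = (AUC_test/D_test) / (AUC_ref/D_ref)
      = (225.8/125) / (611.8/250)
      = 1.8064 / 2.4472 = 0.7381 = 73.81%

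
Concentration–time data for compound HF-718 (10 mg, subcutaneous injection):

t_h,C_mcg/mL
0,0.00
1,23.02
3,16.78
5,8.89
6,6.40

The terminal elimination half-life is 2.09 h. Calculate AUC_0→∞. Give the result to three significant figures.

AUC = 104 mcg/mL·h

Trapezoidal AUC_0→6:
  [0→1]: (0.00+23.02)/2 × 1 = 11.51
  [1→3]: (23.02+16.78)/2 × 2 = 39.8
  [3→5]: (16.78+8.89)/2 × 2 = 25.67
  [5→6]: (8.89+6.40)/2 × 1 = 7.645
  Sum = 84.625 mcg/mL·h
k_e = ln2 / t½ = 0.693147 / 2.09 = 0.3316 h^-1
Extrapolated tail: C_last / k_e = 6.40 / 0.3316 = 19.300
AUC_0→∞ = 84.625 + 19.300 = 103.925 mcg/mL·h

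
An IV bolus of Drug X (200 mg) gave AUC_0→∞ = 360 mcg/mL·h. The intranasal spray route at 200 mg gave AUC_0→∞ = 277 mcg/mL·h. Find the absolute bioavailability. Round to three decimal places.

F = (AUC_ev / D_ev) / (AUC_iv / D_iv)
  = (277/200) / (360/200)
  = 1.385 / 1.8 = 0.7694

F = 0.769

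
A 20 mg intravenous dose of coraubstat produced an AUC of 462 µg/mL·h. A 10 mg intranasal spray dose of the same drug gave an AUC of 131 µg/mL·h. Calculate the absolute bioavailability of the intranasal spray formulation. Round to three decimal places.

F = (AUC_ev / D_ev) / (AUC_iv / D_iv)
  = (131/10) / (462/20)
  = 13.1 / 23.1 = 0.5671

F = 0.567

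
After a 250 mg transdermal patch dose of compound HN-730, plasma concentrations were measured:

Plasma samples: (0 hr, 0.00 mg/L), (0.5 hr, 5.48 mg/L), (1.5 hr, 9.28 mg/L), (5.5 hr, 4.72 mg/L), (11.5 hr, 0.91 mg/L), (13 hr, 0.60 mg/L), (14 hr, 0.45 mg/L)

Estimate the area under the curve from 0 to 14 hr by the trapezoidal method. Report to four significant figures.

Trapezoidal AUC_0→14:
  [0→0.5]: (0.00+5.48)/2 × 0.5 = 1.37
  [0.5→1.5]: (5.48+9.28)/2 × 1 = 7.38
  [1.5→5.5]: (9.28+4.72)/2 × 4 = 28.0
  [5.5→11.5]: (4.72+0.91)/2 × 6 = 16.89
  [11.5→13]: (0.91+0.60)/2 × 1.5 = 1.1325
  [13→14]: (0.60+0.45)/2 × 1 = 0.525
  Sum = 55.2975 mg/L·hr

AUC = 55.30 mg/L·hr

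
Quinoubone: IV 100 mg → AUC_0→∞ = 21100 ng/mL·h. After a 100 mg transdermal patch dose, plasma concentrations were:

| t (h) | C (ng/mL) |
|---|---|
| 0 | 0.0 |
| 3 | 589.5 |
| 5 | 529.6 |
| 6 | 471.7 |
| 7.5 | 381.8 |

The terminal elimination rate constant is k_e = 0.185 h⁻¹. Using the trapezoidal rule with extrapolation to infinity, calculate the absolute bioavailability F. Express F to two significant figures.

Trapezoidal AUC_0→7.5 (transdermal patch):
  [0→3]: (0.0+589.5)/2 × 3 = 884.25
  [3→5]: (589.5+529.6)/2 × 2 = 1119.1
  [5→6]: (529.6+471.7)/2 × 1 = 500.65
  [6→7.5]: (471.7+381.8)/2 × 1.5 = 640.125
  Sum = 3144.125 ng/mL·h
Tail: C_last/k_e = 381.8/0.185 = 2063.784
AUC_0→∞ (transdermal patch) = 3144.125 + 2063.784 = 5207.909 ng/mL·h
F = (AUC_ev/D_ev)/(AUC_iv/D_iv) = (5207.909/100)/(21100/100) = 52.07909/211 = 0.2468

F = 0.25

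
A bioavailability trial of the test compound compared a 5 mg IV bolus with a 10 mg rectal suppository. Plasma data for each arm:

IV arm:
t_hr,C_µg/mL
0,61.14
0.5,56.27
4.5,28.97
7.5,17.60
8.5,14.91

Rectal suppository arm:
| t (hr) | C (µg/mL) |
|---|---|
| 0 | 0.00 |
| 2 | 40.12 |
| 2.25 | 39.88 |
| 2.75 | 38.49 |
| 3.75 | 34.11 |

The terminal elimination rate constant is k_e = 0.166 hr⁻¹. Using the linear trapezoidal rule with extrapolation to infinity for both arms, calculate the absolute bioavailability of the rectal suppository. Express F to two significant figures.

F = 0.41

Trapezoidal AUC_0→8.5 (IV):
  [0→0.5]: (61.14+56.27)/2 × 0.5 = 29.3525
  [0.5→4.5]: (56.27+28.97)/2 × 4 = 170.48
  [4.5→7.5]: (28.97+17.60)/2 × 3 = 69.855
  [7.5→8.5]: (17.60+14.91)/2 × 1 = 16.255
  Sum = 285.9425 µg/mL·hr
IV tail: 14.91/0.166 = 89.819; AUC_iv,0→∞ = 285.9425 + 89.819 = 375.7615 µg/mL·hr
Trapezoidal AUC_0→3.75 (rectal suppository):
  [0→2]: (0.00+40.12)/2 × 2 = 40.12
  [2→2.25]: (40.12+39.88)/2 × 0.25 = 10.0
  [2.25→2.75]: (39.88+38.49)/2 × 0.5 = 19.5925
  [2.75→3.75]: (38.49+34.11)/2 × 1 = 36.3
  Sum = 106.0125 µg/mL·hr
rectal suppository tail: 34.11/0.166 = 205.482; AUC_ev,0→∞ = 106.0125 + 205.482 = 311.4945 µg/mL·hr
F = (AUC_ev/D_ev)/(AUC_iv/D_iv) = (311.4945/10)/(375.7615/5) = 31.14945/75.1523 = 0.4145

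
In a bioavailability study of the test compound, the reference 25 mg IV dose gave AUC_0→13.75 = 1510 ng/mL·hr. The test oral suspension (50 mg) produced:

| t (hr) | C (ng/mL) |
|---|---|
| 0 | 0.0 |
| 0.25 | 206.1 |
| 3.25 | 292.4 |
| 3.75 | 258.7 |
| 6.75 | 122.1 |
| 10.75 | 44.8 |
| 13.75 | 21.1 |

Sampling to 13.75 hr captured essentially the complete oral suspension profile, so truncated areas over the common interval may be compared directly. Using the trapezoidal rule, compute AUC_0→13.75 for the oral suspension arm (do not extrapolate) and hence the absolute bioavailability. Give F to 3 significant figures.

Trapezoidal AUC_0→13.75 (oral suspension):
  [0→0.25]: (0.0+206.1)/2 × 0.25 = 25.7625
  [0.25→3.25]: (206.1+292.4)/2 × 3 = 747.75
  [3.25→3.75]: (292.4+258.7)/2 × 0.5 = 137.775
  [3.75→6.75]: (258.7+122.1)/2 × 3 = 571.2
  [6.75→10.75]: (122.1+44.8)/2 × 4 = 333.8
  [10.75→13.75]: (44.8+21.1)/2 × 3 = 98.85
  Sum = 1915.1375 ng/mL·hr
F = (AUC_ev/D_ev)/(AUC_iv/D_iv) = (1915.1375/50)/(1510/25) = 38.30275/60.4 = 0.6342

F = 0.634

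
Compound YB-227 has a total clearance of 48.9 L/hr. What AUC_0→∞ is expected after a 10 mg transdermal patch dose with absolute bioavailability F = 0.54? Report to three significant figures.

AUC = 0.110 mg/L·hr

AUC_0→∞ = F × Dose / CL
        = 0.54 × 10 / 48.9 = 0.110429 mg/L·hr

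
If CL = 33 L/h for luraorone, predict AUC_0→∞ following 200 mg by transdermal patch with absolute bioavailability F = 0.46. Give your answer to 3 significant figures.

AUC = 2.79 mg/L·h

AUC_0→∞ = F × Dose / CL
        = 0.46 × 200 / 33 = 2.78788 mg/L·h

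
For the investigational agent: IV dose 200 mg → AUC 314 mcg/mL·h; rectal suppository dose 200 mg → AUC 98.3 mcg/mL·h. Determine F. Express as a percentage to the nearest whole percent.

F = 31%

F = (AUC_ev / D_ev) / (AUC_iv / D_iv)
  = (98.3/200) / (314/200)
  = 0.4915 / 1.57 = 0.3131
  = 31.31%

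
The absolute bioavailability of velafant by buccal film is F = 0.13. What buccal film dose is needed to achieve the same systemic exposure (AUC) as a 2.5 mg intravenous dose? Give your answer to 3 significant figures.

D_buccal = 19.2 mg

For equal systemic exposure: F × D_ev = D_iv
D_ev = D_iv / F = 2.5 / 0.13 = 19.2308 mg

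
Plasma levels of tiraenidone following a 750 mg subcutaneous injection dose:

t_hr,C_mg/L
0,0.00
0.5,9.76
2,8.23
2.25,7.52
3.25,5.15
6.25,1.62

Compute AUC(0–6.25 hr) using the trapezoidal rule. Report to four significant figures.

Trapezoidal AUC_0→6.25:
  [0→0.5]: (0.00+9.76)/2 × 0.5 = 2.44
  [0.5→2]: (9.76+8.23)/2 × 1.5 = 13.4925
  [2→2.25]: (8.23+7.52)/2 × 0.25 = 1.96875
  [2.25→3.25]: (7.52+5.15)/2 × 1 = 6.335
  [3.25→6.25]: (5.15+1.62)/2 × 3 = 10.155
  Sum = 34.39125 mg/L·hr

AUC = 34.39 mg/L·hr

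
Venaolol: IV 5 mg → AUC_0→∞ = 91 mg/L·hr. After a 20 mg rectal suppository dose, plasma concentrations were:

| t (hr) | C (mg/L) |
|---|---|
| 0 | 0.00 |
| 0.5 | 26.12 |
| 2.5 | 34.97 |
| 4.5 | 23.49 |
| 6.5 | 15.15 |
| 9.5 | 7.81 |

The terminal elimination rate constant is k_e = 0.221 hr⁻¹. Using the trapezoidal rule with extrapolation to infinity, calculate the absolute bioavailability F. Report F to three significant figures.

Trapezoidal AUC_0→9.5 (rectal suppository):
  [0→0.5]: (0.00+26.12)/2 × 0.5 = 6.53
  [0.5→2.5]: (26.12+34.97)/2 × 2 = 61.09
  [2.5→4.5]: (34.97+23.49)/2 × 2 = 58.46
  [4.5→6.5]: (23.49+15.15)/2 × 2 = 38.64
  [6.5→9.5]: (15.15+7.81)/2 × 3 = 34.44
  Sum = 199.16 mg/L·hr
Tail: C_last/k_e = 7.81/0.221 = 35.339
AUC_0→∞ (rectal suppository) = 199.16 + 35.339 = 234.499 mg/L·hr
F = (AUC_ev/D_ev)/(AUC_iv/D_iv) = (234.499/20)/(91/5) = 11.72495/18.2 = 0.6442

F = 0.644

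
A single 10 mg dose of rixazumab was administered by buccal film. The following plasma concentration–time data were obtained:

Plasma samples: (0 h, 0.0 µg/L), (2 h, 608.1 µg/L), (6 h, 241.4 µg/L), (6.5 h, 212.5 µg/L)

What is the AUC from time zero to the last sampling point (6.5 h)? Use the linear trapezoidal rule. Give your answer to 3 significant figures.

Trapezoidal AUC_0→6.5:
  [0→2]: (0.0+608.1)/2 × 2 = 608.1
  [2→6]: (608.1+241.4)/2 × 4 = 1699.0
  [6→6.5]: (241.4+212.5)/2 × 0.5 = 113.475
  Sum = 2420.575 µg/L·h

AUC = 2420 µg/L·h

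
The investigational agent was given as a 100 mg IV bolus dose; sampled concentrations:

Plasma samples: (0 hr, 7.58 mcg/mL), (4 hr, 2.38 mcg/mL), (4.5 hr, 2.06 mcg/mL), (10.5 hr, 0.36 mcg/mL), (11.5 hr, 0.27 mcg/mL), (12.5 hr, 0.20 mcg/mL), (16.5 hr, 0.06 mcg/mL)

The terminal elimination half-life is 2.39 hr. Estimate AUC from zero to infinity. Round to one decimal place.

AUC = 29.6 mcg/mL·hr

Trapezoidal AUC_0→16.5:
  [0→4]: (7.58+2.38)/2 × 4 = 19.92
  [4→4.5]: (2.38+2.06)/2 × 0.5 = 1.11
  [4.5→10.5]: (2.06+0.36)/2 × 6 = 7.26
  [10.5→11.5]: (0.36+0.27)/2 × 1 = 0.315
  [11.5→12.5]: (0.27+0.20)/2 × 1 = 0.235
  [12.5→16.5]: (0.20+0.06)/2 × 4 = 0.52
  Sum = 29.36 mcg/mL·hr
k_e = ln2 / t½ = 0.693147 / 2.39 = 0.2900 hr^-1
Extrapolated tail: C_last / k_e = 0.06 / 0.29 = 0.207
AUC_0→∞ = 29.36 + 0.207 = 29.567 mcg/mL·hr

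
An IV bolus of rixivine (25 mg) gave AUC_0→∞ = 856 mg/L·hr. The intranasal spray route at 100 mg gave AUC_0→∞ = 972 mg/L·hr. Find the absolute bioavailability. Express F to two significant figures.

F = (AUC_ev / D_ev) / (AUC_iv / D_iv)
  = (972/100) / (856/25)
  = 9.72 / 34.24 = 0.2839

F = 0.28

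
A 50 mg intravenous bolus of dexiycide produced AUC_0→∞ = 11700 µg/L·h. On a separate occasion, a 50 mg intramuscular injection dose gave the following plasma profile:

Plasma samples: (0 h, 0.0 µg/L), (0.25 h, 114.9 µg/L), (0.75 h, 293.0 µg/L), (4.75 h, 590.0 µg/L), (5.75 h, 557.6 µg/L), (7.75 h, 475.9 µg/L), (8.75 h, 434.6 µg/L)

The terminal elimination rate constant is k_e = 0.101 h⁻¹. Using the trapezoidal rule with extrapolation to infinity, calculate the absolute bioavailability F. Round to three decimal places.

Trapezoidal AUC_0→8.75 (intramuscular injection):
  [0→0.25]: (0.0+114.9)/2 × 0.25 = 14.3625
  [0.25→0.75]: (114.9+293.0)/2 × 0.5 = 101.975
  [0.75→4.75]: (293.0+590.0)/2 × 4 = 1766.0
  [4.75→5.75]: (590.0+557.6)/2 × 1 = 573.8
  [5.75→7.75]: (557.6+475.9)/2 × 2 = 1033.5
  [7.75→8.75]: (475.9+434.6)/2 × 1 = 455.25
  Sum = 3944.8875 µg/L·h
Tail: C_last/k_e = 434.6/0.101 = 4302.970
AUC_0→∞ (intramuscular injection) = 3944.8875 + 4302.970 = 8247.8575 µg/L·h
F = (AUC_ev/D_ev)/(AUC_iv/D_iv) = (8247.8575/50)/(11700/50) = 164.95715/234 = 0.7049

F = 0.705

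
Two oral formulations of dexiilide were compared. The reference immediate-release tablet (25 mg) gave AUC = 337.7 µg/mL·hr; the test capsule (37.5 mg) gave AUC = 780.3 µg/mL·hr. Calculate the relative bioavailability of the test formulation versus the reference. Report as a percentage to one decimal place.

F_rel = (AUC_test/D_test) / (AUC_ref/D_ref)
      = (780.3/37.5) / (337.7/25)
      = 20.808 / 13.508 = 1.5404 = 154.04%

F_rel = 154.0%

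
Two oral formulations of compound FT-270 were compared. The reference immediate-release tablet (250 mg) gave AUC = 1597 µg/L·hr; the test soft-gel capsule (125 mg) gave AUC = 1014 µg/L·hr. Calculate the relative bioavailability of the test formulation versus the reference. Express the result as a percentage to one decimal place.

F_rel = (AUC_test/D_test) / (AUC_ref/D_ref)
      = (1014/125) / (1597/250)
      = 8.112 / 6.388 = 1.2699 = 126.99%

F_rel = 127.0%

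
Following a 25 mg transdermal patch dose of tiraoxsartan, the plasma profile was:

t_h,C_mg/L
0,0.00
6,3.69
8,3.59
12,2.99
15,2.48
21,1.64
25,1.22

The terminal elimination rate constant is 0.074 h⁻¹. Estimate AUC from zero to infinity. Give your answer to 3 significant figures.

Trapezoidal AUC_0→25:
  [0→6]: (0.00+3.69)/2 × 6 = 11.07
  [6→8]: (3.69+3.59)/2 × 2 = 7.28
  [8→12]: (3.59+2.99)/2 × 4 = 13.16
  [12→15]: (2.99+2.48)/2 × 3 = 8.205
  [15→21]: (2.48+1.64)/2 × 6 = 12.36
  [21→25]: (1.64+1.22)/2 × 4 = 5.72
  Sum = 57.795 mg/L·h
Extrapolated tail: C_last / k_e = 1.22 / 0.074 = 16.486
AUC_0→∞ = 57.795 + 16.486 = 74.281 mg/L·h

AUC = 74.3 mg/L·h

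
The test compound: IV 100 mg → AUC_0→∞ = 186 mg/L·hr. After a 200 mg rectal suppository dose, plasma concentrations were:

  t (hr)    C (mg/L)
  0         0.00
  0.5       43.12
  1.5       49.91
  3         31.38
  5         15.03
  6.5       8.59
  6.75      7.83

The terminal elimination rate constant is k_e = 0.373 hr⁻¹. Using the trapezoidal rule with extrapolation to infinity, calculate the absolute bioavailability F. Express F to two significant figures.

Trapezoidal AUC_0→6.75 (rectal suppository):
  [0→0.5]: (0.00+43.12)/2 × 0.5 = 10.78
  [0.5→1.5]: (43.12+49.91)/2 × 1 = 46.515
  [1.5→3]: (49.91+31.38)/2 × 1.5 = 60.9675
  [3→5]: (31.38+15.03)/2 × 2 = 46.41
  [5→6.5]: (15.03+8.59)/2 × 1.5 = 17.715
  [6.5→6.75]: (8.59+7.83)/2 × 0.25 = 2.0525
  Sum = 184.44 mg/L·hr
Tail: C_last/k_e = 7.83/0.373 = 20.992
AUC_0→∞ (rectal suppository) = 184.44 + 20.992 = 205.432 mg/L·hr
F = (AUC_ev/D_ev)/(AUC_iv/D_iv) = (205.432/200)/(186/100) = 1.02716/1.86 = 0.5522

F = 0.55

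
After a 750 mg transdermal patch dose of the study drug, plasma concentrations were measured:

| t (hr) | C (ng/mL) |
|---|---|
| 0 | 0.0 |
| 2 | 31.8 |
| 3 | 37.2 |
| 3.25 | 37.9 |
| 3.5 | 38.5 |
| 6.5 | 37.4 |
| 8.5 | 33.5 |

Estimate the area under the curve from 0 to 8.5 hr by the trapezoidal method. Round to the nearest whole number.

AUC = 270 ng/mL·hr

Trapezoidal AUC_0→8.5:
  [0→2]: (0.0+31.8)/2 × 2 = 31.8
  [2→3]: (31.8+37.2)/2 × 1 = 34.5
  [3→3.25]: (37.2+37.9)/2 × 0.25 = 9.3875
  [3.25→3.5]: (37.9+38.5)/2 × 0.25 = 9.55
  [3.5→6.5]: (38.5+37.4)/2 × 3 = 113.85
  [6.5→8.5]: (37.4+33.5)/2 × 2 = 70.9
  Sum = 269.9875 ng/mL·hr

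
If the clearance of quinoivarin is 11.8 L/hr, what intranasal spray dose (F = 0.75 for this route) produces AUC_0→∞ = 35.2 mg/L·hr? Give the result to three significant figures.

Dose = 554 mg

Dose = CL × AUC_0→∞ / F
     = 11.8 × 35.2 / 0.75 = 553.813 mg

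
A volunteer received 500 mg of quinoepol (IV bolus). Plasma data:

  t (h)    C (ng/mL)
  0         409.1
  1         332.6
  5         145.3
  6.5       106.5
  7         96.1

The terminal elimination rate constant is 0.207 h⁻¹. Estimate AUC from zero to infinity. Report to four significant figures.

Trapezoidal AUC_0→7:
  [0→1]: (409.1+332.6)/2 × 1 = 370.85
  [1→5]: (332.6+145.3)/2 × 4 = 955.8
  [5→6.5]: (145.3+106.5)/2 × 1.5 = 188.85
  [6.5→7]: (106.5+96.1)/2 × 0.5 = 50.65
  Sum = 1566.15 ng/mL·h
Extrapolated tail: C_last / k_e = 96.1 / 0.207 = 464.251
AUC_0→∞ = 1566.15 + 464.251 = 2030.401 ng/mL·h

AUC = 2030 ng/mL·h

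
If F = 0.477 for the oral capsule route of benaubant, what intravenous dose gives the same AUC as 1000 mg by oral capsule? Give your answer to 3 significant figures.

D_iv = 477 mg

Systemic exposure from an extravascular dose = F × D_ev, so the equivalent IV dose is F × D_ev.
D_iv = F × D_ev = 0.477 × 1000 = 477 mg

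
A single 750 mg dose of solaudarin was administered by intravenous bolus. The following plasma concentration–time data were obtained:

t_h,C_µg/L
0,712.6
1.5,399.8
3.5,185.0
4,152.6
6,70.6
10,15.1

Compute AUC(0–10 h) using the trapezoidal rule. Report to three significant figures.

AUC = 1900 µg/L·h

Trapezoidal AUC_0→10:
  [0→1.5]: (712.6+399.8)/2 × 1.5 = 834.3
  [1.5→3.5]: (399.8+185.0)/2 × 2 = 584.8
  [3.5→4]: (185.0+152.6)/2 × 0.5 = 84.4
  [4→6]: (152.6+70.6)/2 × 2 = 223.2
  [6→10]: (70.6+15.1)/2 × 4 = 171.4
  Sum = 1898.1 µg/L·h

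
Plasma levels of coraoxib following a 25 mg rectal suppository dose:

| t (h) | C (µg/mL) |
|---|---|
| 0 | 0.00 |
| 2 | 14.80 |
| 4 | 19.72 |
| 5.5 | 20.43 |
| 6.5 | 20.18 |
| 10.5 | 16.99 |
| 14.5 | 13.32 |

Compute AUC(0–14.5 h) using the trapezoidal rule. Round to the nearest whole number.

Trapezoidal AUC_0→14.5:
  [0→2]: (0.00+14.80)/2 × 2 = 14.8
  [2→4]: (14.80+19.72)/2 × 2 = 34.52
  [4→5.5]: (19.72+20.43)/2 × 1.5 = 30.1125
  [5.5→6.5]: (20.43+20.18)/2 × 1 = 20.305
  [6.5→10.5]: (20.18+16.99)/2 × 4 = 74.34
  [10.5→14.5]: (16.99+13.32)/2 × 4 = 60.62
  Sum = 234.6975 µg/mL·h

AUC = 235 µg/mL·h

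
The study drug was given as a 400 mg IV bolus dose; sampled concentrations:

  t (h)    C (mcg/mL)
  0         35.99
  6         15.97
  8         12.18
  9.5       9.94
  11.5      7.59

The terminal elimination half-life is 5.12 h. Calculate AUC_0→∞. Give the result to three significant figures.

AUC = 274 mcg/mL·h

Trapezoidal AUC_0→11.5:
  [0→6]: (35.99+15.97)/2 × 6 = 155.88
  [6→8]: (15.97+12.18)/2 × 2 = 28.15
  [8→9.5]: (12.18+9.94)/2 × 1.5 = 16.59
  [9.5→11.5]: (9.94+7.59)/2 × 2 = 17.53
  Sum = 218.15 mcg/mL·h
k_e = ln2 / t½ = 0.693147 / 5.12 = 0.1354 h^-1
Extrapolated tail: C_last / k_e = 7.59 / 0.1354 = 56.056
AUC_0→∞ = 218.15 + 56.056 = 274.206 mcg/mL·h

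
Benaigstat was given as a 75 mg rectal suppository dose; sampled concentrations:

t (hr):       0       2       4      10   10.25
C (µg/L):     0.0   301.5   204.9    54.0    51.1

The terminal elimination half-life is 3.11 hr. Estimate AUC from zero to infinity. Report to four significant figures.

AUC = 1827 µg/L·hr

Trapezoidal AUC_0→10.25:
  [0→2]: (0.0+301.5)/2 × 2 = 301.5
  [2→4]: (301.5+204.9)/2 × 2 = 506.4
  [4→10]: (204.9+54.0)/2 × 6 = 776.7
  [10→10.25]: (54.0+51.1)/2 × 0.25 = 13.1375
  Sum = 1597.7375 µg/L·hr
k_e = ln2 / t½ = 0.693147 / 3.11 = 0.2229 hr^-1
Extrapolated tail: C_last / k_e = 51.1 / 0.2229 = 229.251
AUC_0→∞ = 1597.7375 + 229.251 = 1826.9885 µg/L·hr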